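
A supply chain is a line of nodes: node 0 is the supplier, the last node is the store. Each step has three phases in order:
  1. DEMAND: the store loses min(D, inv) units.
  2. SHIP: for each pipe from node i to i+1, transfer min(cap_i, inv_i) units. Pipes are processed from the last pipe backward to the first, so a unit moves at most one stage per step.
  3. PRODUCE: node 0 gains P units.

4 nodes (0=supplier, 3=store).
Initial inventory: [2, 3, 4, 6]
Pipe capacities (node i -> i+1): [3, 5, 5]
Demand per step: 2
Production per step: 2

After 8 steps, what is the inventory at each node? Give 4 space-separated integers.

Step 1: demand=2,sold=2 ship[2->3]=4 ship[1->2]=3 ship[0->1]=2 prod=2 -> inv=[2 2 3 8]
Step 2: demand=2,sold=2 ship[2->3]=3 ship[1->2]=2 ship[0->1]=2 prod=2 -> inv=[2 2 2 9]
Step 3: demand=2,sold=2 ship[2->3]=2 ship[1->2]=2 ship[0->1]=2 prod=2 -> inv=[2 2 2 9]
Step 4: demand=2,sold=2 ship[2->3]=2 ship[1->2]=2 ship[0->1]=2 prod=2 -> inv=[2 2 2 9]
Step 5: demand=2,sold=2 ship[2->3]=2 ship[1->2]=2 ship[0->1]=2 prod=2 -> inv=[2 2 2 9]
Step 6: demand=2,sold=2 ship[2->3]=2 ship[1->2]=2 ship[0->1]=2 prod=2 -> inv=[2 2 2 9]
Step 7: demand=2,sold=2 ship[2->3]=2 ship[1->2]=2 ship[0->1]=2 prod=2 -> inv=[2 2 2 9]
Step 8: demand=2,sold=2 ship[2->3]=2 ship[1->2]=2 ship[0->1]=2 prod=2 -> inv=[2 2 2 9]

2 2 2 9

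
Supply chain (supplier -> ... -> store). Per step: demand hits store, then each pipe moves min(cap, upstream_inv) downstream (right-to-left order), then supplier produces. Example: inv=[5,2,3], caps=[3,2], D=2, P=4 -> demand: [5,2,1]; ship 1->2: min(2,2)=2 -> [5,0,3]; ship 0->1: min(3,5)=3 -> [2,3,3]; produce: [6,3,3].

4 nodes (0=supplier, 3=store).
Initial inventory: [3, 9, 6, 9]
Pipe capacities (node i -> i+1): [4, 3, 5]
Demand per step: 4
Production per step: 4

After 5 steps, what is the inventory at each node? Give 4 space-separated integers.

Step 1: demand=4,sold=4 ship[2->3]=5 ship[1->2]=3 ship[0->1]=3 prod=4 -> inv=[4 9 4 10]
Step 2: demand=4,sold=4 ship[2->3]=4 ship[1->2]=3 ship[0->1]=4 prod=4 -> inv=[4 10 3 10]
Step 3: demand=4,sold=4 ship[2->3]=3 ship[1->2]=3 ship[0->1]=4 prod=4 -> inv=[4 11 3 9]
Step 4: demand=4,sold=4 ship[2->3]=3 ship[1->2]=3 ship[0->1]=4 prod=4 -> inv=[4 12 3 8]
Step 5: demand=4,sold=4 ship[2->3]=3 ship[1->2]=3 ship[0->1]=4 prod=4 -> inv=[4 13 3 7]

4 13 3 7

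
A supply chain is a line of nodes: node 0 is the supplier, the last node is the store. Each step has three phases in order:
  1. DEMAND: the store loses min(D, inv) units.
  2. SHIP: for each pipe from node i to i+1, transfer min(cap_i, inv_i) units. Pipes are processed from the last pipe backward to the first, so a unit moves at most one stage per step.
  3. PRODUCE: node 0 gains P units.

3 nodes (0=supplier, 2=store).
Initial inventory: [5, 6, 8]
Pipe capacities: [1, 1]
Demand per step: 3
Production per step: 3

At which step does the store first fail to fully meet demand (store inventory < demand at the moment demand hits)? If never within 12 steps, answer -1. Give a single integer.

Step 1: demand=3,sold=3 ship[1->2]=1 ship[0->1]=1 prod=3 -> [7 6 6]
Step 2: demand=3,sold=3 ship[1->2]=1 ship[0->1]=1 prod=3 -> [9 6 4]
Step 3: demand=3,sold=3 ship[1->2]=1 ship[0->1]=1 prod=3 -> [11 6 2]
Step 4: demand=3,sold=2 ship[1->2]=1 ship[0->1]=1 prod=3 -> [13 6 1]
Step 5: demand=3,sold=1 ship[1->2]=1 ship[0->1]=1 prod=3 -> [15 6 1]
Step 6: demand=3,sold=1 ship[1->2]=1 ship[0->1]=1 prod=3 -> [17 6 1]
Step 7: demand=3,sold=1 ship[1->2]=1 ship[0->1]=1 prod=3 -> [19 6 1]
Step 8: demand=3,sold=1 ship[1->2]=1 ship[0->1]=1 prod=3 -> [21 6 1]
Step 9: demand=3,sold=1 ship[1->2]=1 ship[0->1]=1 prod=3 -> [23 6 1]
Step 10: demand=3,sold=1 ship[1->2]=1 ship[0->1]=1 prod=3 -> [25 6 1]
Step 11: demand=3,sold=1 ship[1->2]=1 ship[0->1]=1 prod=3 -> [27 6 1]
Step 12: demand=3,sold=1 ship[1->2]=1 ship[0->1]=1 prod=3 -> [29 6 1]
First stockout at step 4

4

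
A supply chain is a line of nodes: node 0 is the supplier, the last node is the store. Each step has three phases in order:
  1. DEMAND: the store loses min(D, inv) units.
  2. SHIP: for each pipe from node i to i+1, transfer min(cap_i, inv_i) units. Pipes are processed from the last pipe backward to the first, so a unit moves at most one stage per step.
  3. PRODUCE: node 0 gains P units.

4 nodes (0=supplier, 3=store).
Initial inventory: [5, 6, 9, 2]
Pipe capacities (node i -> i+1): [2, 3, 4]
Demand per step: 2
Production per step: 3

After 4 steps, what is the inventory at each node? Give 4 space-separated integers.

Step 1: demand=2,sold=2 ship[2->3]=4 ship[1->2]=3 ship[0->1]=2 prod=3 -> inv=[6 5 8 4]
Step 2: demand=2,sold=2 ship[2->3]=4 ship[1->2]=3 ship[0->1]=2 prod=3 -> inv=[7 4 7 6]
Step 3: demand=2,sold=2 ship[2->3]=4 ship[1->2]=3 ship[0->1]=2 prod=3 -> inv=[8 3 6 8]
Step 4: demand=2,sold=2 ship[2->3]=4 ship[1->2]=3 ship[0->1]=2 prod=3 -> inv=[9 2 5 10]

9 2 5 10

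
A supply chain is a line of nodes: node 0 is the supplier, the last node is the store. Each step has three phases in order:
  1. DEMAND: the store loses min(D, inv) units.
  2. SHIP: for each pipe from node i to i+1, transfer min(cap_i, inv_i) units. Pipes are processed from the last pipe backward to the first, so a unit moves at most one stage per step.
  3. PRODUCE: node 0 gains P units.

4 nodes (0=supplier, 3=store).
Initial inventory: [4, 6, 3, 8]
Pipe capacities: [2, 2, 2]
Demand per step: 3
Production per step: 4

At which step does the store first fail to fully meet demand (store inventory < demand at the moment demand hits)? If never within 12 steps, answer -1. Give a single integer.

Step 1: demand=3,sold=3 ship[2->3]=2 ship[1->2]=2 ship[0->1]=2 prod=4 -> [6 6 3 7]
Step 2: demand=3,sold=3 ship[2->3]=2 ship[1->2]=2 ship[0->1]=2 prod=4 -> [8 6 3 6]
Step 3: demand=3,sold=3 ship[2->3]=2 ship[1->2]=2 ship[0->1]=2 prod=4 -> [10 6 3 5]
Step 4: demand=3,sold=3 ship[2->3]=2 ship[1->2]=2 ship[0->1]=2 prod=4 -> [12 6 3 4]
Step 5: demand=3,sold=3 ship[2->3]=2 ship[1->2]=2 ship[0->1]=2 prod=4 -> [14 6 3 3]
Step 6: demand=3,sold=3 ship[2->3]=2 ship[1->2]=2 ship[0->1]=2 prod=4 -> [16 6 3 2]
Step 7: demand=3,sold=2 ship[2->3]=2 ship[1->2]=2 ship[0->1]=2 prod=4 -> [18 6 3 2]
Step 8: demand=3,sold=2 ship[2->3]=2 ship[1->2]=2 ship[0->1]=2 prod=4 -> [20 6 3 2]
Step 9: demand=3,sold=2 ship[2->3]=2 ship[1->2]=2 ship[0->1]=2 prod=4 -> [22 6 3 2]
Step 10: demand=3,sold=2 ship[2->3]=2 ship[1->2]=2 ship[0->1]=2 prod=4 -> [24 6 3 2]
Step 11: demand=3,sold=2 ship[2->3]=2 ship[1->2]=2 ship[0->1]=2 prod=4 -> [26 6 3 2]
Step 12: demand=3,sold=2 ship[2->3]=2 ship[1->2]=2 ship[0->1]=2 prod=4 -> [28 6 3 2]
First stockout at step 7

7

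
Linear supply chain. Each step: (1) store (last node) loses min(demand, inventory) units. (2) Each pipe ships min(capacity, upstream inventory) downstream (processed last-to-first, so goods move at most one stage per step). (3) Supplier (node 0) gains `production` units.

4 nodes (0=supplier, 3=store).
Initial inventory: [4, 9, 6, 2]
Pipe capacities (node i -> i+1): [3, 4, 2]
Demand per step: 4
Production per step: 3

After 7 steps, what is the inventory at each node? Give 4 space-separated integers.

Step 1: demand=4,sold=2 ship[2->3]=2 ship[1->2]=4 ship[0->1]=3 prod=3 -> inv=[4 8 8 2]
Step 2: demand=4,sold=2 ship[2->3]=2 ship[1->2]=4 ship[0->1]=3 prod=3 -> inv=[4 7 10 2]
Step 3: demand=4,sold=2 ship[2->3]=2 ship[1->2]=4 ship[0->1]=3 prod=3 -> inv=[4 6 12 2]
Step 4: demand=4,sold=2 ship[2->3]=2 ship[1->2]=4 ship[0->1]=3 prod=3 -> inv=[4 5 14 2]
Step 5: demand=4,sold=2 ship[2->3]=2 ship[1->2]=4 ship[0->1]=3 prod=3 -> inv=[4 4 16 2]
Step 6: demand=4,sold=2 ship[2->3]=2 ship[1->2]=4 ship[0->1]=3 prod=3 -> inv=[4 3 18 2]
Step 7: demand=4,sold=2 ship[2->3]=2 ship[1->2]=3 ship[0->1]=3 prod=3 -> inv=[4 3 19 2]

4 3 19 2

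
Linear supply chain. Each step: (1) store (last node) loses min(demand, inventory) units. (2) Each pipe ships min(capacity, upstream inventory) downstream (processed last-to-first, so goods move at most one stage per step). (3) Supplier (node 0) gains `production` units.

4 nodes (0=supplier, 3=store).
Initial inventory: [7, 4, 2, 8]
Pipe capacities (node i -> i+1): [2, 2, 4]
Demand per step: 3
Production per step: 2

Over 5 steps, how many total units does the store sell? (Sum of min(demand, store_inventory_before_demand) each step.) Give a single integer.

Answer: 15

Derivation:
Step 1: sold=3 (running total=3) -> [7 4 2 7]
Step 2: sold=3 (running total=6) -> [7 4 2 6]
Step 3: sold=3 (running total=9) -> [7 4 2 5]
Step 4: sold=3 (running total=12) -> [7 4 2 4]
Step 5: sold=3 (running total=15) -> [7 4 2 3]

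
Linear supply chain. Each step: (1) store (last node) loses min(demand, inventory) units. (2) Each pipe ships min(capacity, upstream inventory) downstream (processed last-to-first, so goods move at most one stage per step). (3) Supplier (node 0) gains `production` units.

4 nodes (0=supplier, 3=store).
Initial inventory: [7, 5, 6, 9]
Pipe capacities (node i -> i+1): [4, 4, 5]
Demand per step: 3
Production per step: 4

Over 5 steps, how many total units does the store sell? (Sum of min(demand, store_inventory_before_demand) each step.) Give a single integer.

Step 1: sold=3 (running total=3) -> [7 5 5 11]
Step 2: sold=3 (running total=6) -> [7 5 4 13]
Step 3: sold=3 (running total=9) -> [7 5 4 14]
Step 4: sold=3 (running total=12) -> [7 5 4 15]
Step 5: sold=3 (running total=15) -> [7 5 4 16]

Answer: 15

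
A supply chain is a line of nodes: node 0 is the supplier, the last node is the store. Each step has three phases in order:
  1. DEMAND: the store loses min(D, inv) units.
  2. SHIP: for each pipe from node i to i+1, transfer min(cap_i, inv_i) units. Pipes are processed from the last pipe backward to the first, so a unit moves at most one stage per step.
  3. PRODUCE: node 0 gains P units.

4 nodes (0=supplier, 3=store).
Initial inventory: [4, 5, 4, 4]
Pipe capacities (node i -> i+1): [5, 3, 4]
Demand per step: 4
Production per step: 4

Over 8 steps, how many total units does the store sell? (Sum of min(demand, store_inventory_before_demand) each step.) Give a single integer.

Answer: 26

Derivation:
Step 1: sold=4 (running total=4) -> [4 6 3 4]
Step 2: sold=4 (running total=8) -> [4 7 3 3]
Step 3: sold=3 (running total=11) -> [4 8 3 3]
Step 4: sold=3 (running total=14) -> [4 9 3 3]
Step 5: sold=3 (running total=17) -> [4 10 3 3]
Step 6: sold=3 (running total=20) -> [4 11 3 3]
Step 7: sold=3 (running total=23) -> [4 12 3 3]
Step 8: sold=3 (running total=26) -> [4 13 3 3]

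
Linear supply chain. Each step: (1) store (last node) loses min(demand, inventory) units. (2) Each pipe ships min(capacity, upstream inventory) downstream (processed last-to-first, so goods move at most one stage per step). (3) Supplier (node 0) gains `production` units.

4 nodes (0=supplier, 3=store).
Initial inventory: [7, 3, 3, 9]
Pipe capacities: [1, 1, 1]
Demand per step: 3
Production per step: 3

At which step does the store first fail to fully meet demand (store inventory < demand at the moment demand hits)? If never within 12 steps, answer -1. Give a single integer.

Step 1: demand=3,sold=3 ship[2->3]=1 ship[1->2]=1 ship[0->1]=1 prod=3 -> [9 3 3 7]
Step 2: demand=3,sold=3 ship[2->3]=1 ship[1->2]=1 ship[0->1]=1 prod=3 -> [11 3 3 5]
Step 3: demand=3,sold=3 ship[2->3]=1 ship[1->2]=1 ship[0->1]=1 prod=3 -> [13 3 3 3]
Step 4: demand=3,sold=3 ship[2->3]=1 ship[1->2]=1 ship[0->1]=1 prod=3 -> [15 3 3 1]
Step 5: demand=3,sold=1 ship[2->3]=1 ship[1->2]=1 ship[0->1]=1 prod=3 -> [17 3 3 1]
Step 6: demand=3,sold=1 ship[2->3]=1 ship[1->2]=1 ship[0->1]=1 prod=3 -> [19 3 3 1]
Step 7: demand=3,sold=1 ship[2->3]=1 ship[1->2]=1 ship[0->1]=1 prod=3 -> [21 3 3 1]
Step 8: demand=3,sold=1 ship[2->3]=1 ship[1->2]=1 ship[0->1]=1 prod=3 -> [23 3 3 1]
Step 9: demand=3,sold=1 ship[2->3]=1 ship[1->2]=1 ship[0->1]=1 prod=3 -> [25 3 3 1]
Step 10: demand=3,sold=1 ship[2->3]=1 ship[1->2]=1 ship[0->1]=1 prod=3 -> [27 3 3 1]
Step 11: demand=3,sold=1 ship[2->3]=1 ship[1->2]=1 ship[0->1]=1 prod=3 -> [29 3 3 1]
Step 12: demand=3,sold=1 ship[2->3]=1 ship[1->2]=1 ship[0->1]=1 prod=3 -> [31 3 3 1]
First stockout at step 5

5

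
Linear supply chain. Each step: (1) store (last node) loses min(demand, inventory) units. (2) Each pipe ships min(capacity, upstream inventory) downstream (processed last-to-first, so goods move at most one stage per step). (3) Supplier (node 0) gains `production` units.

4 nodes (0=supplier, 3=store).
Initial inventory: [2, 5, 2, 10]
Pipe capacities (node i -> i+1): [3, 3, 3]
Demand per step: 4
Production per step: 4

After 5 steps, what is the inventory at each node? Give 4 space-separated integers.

Step 1: demand=4,sold=4 ship[2->3]=2 ship[1->2]=3 ship[0->1]=2 prod=4 -> inv=[4 4 3 8]
Step 2: demand=4,sold=4 ship[2->3]=3 ship[1->2]=3 ship[0->1]=3 prod=4 -> inv=[5 4 3 7]
Step 3: demand=4,sold=4 ship[2->3]=3 ship[1->2]=3 ship[0->1]=3 prod=4 -> inv=[6 4 3 6]
Step 4: demand=4,sold=4 ship[2->3]=3 ship[1->2]=3 ship[0->1]=3 prod=4 -> inv=[7 4 3 5]
Step 5: demand=4,sold=4 ship[2->3]=3 ship[1->2]=3 ship[0->1]=3 prod=4 -> inv=[8 4 3 4]

8 4 3 4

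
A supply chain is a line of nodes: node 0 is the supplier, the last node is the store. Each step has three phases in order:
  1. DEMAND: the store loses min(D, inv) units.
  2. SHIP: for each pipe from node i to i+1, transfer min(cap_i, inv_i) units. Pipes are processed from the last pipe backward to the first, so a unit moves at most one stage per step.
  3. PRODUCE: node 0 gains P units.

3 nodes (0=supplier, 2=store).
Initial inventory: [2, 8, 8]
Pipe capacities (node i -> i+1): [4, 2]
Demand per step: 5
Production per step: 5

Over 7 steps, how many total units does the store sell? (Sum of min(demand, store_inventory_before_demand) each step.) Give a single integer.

Step 1: sold=5 (running total=5) -> [5 8 5]
Step 2: sold=5 (running total=10) -> [6 10 2]
Step 3: sold=2 (running total=12) -> [7 12 2]
Step 4: sold=2 (running total=14) -> [8 14 2]
Step 5: sold=2 (running total=16) -> [9 16 2]
Step 6: sold=2 (running total=18) -> [10 18 2]
Step 7: sold=2 (running total=20) -> [11 20 2]

Answer: 20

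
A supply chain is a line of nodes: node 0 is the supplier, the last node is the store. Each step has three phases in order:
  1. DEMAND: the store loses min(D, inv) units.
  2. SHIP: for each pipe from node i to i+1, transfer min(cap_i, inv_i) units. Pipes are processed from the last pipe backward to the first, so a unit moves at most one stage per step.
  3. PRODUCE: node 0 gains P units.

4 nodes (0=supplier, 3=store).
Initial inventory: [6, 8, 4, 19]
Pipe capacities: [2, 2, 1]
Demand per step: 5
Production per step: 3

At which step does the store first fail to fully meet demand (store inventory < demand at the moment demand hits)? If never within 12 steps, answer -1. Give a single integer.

Step 1: demand=5,sold=5 ship[2->3]=1 ship[1->2]=2 ship[0->1]=2 prod=3 -> [7 8 5 15]
Step 2: demand=5,sold=5 ship[2->3]=1 ship[1->2]=2 ship[0->1]=2 prod=3 -> [8 8 6 11]
Step 3: demand=5,sold=5 ship[2->3]=1 ship[1->2]=2 ship[0->1]=2 prod=3 -> [9 8 7 7]
Step 4: demand=5,sold=5 ship[2->3]=1 ship[1->2]=2 ship[0->1]=2 prod=3 -> [10 8 8 3]
Step 5: demand=5,sold=3 ship[2->3]=1 ship[1->2]=2 ship[0->1]=2 prod=3 -> [11 8 9 1]
Step 6: demand=5,sold=1 ship[2->3]=1 ship[1->2]=2 ship[0->1]=2 prod=3 -> [12 8 10 1]
Step 7: demand=5,sold=1 ship[2->3]=1 ship[1->2]=2 ship[0->1]=2 prod=3 -> [13 8 11 1]
Step 8: demand=5,sold=1 ship[2->3]=1 ship[1->2]=2 ship[0->1]=2 prod=3 -> [14 8 12 1]
Step 9: demand=5,sold=1 ship[2->3]=1 ship[1->2]=2 ship[0->1]=2 prod=3 -> [15 8 13 1]
Step 10: demand=5,sold=1 ship[2->3]=1 ship[1->2]=2 ship[0->1]=2 prod=3 -> [16 8 14 1]
Step 11: demand=5,sold=1 ship[2->3]=1 ship[1->2]=2 ship[0->1]=2 prod=3 -> [17 8 15 1]
Step 12: demand=5,sold=1 ship[2->3]=1 ship[1->2]=2 ship[0->1]=2 prod=3 -> [18 8 16 1]
First stockout at step 5

5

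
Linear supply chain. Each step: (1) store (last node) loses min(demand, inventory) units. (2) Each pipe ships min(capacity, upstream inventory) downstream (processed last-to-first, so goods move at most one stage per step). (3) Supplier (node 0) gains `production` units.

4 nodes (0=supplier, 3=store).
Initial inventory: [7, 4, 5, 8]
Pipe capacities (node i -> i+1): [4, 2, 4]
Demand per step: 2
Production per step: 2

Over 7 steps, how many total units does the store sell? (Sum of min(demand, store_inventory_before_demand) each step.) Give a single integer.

Answer: 14

Derivation:
Step 1: sold=2 (running total=2) -> [5 6 3 10]
Step 2: sold=2 (running total=4) -> [3 8 2 11]
Step 3: sold=2 (running total=6) -> [2 9 2 11]
Step 4: sold=2 (running total=8) -> [2 9 2 11]
Step 5: sold=2 (running total=10) -> [2 9 2 11]
Step 6: sold=2 (running total=12) -> [2 9 2 11]
Step 7: sold=2 (running total=14) -> [2 9 2 11]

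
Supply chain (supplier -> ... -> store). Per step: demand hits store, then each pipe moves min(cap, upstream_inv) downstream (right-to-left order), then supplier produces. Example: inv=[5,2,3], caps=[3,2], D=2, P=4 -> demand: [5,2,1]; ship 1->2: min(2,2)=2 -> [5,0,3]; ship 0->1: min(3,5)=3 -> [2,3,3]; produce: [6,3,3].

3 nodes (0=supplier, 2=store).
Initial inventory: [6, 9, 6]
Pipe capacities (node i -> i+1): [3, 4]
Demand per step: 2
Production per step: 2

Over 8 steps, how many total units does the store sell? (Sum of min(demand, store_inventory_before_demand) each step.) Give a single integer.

Answer: 16

Derivation:
Step 1: sold=2 (running total=2) -> [5 8 8]
Step 2: sold=2 (running total=4) -> [4 7 10]
Step 3: sold=2 (running total=6) -> [3 6 12]
Step 4: sold=2 (running total=8) -> [2 5 14]
Step 5: sold=2 (running total=10) -> [2 3 16]
Step 6: sold=2 (running total=12) -> [2 2 17]
Step 7: sold=2 (running total=14) -> [2 2 17]
Step 8: sold=2 (running total=16) -> [2 2 17]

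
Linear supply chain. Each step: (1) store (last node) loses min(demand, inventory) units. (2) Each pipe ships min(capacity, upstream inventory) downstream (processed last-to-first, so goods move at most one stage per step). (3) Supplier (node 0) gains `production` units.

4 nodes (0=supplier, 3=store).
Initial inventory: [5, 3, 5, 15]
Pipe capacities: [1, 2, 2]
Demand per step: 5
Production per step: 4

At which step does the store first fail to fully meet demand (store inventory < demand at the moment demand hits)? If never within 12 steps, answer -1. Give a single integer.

Step 1: demand=5,sold=5 ship[2->3]=2 ship[1->2]=2 ship[0->1]=1 prod=4 -> [8 2 5 12]
Step 2: demand=5,sold=5 ship[2->3]=2 ship[1->2]=2 ship[0->1]=1 prod=4 -> [11 1 5 9]
Step 3: demand=5,sold=5 ship[2->3]=2 ship[1->2]=1 ship[0->1]=1 prod=4 -> [14 1 4 6]
Step 4: demand=5,sold=5 ship[2->3]=2 ship[1->2]=1 ship[0->1]=1 prod=4 -> [17 1 3 3]
Step 5: demand=5,sold=3 ship[2->3]=2 ship[1->2]=1 ship[0->1]=1 prod=4 -> [20 1 2 2]
Step 6: demand=5,sold=2 ship[2->3]=2 ship[1->2]=1 ship[0->1]=1 prod=4 -> [23 1 1 2]
Step 7: demand=5,sold=2 ship[2->3]=1 ship[1->2]=1 ship[0->1]=1 prod=4 -> [26 1 1 1]
Step 8: demand=5,sold=1 ship[2->3]=1 ship[1->2]=1 ship[0->1]=1 prod=4 -> [29 1 1 1]
Step 9: demand=5,sold=1 ship[2->3]=1 ship[1->2]=1 ship[0->1]=1 prod=4 -> [32 1 1 1]
Step 10: demand=5,sold=1 ship[2->3]=1 ship[1->2]=1 ship[0->1]=1 prod=4 -> [35 1 1 1]
Step 11: demand=5,sold=1 ship[2->3]=1 ship[1->2]=1 ship[0->1]=1 prod=4 -> [38 1 1 1]
Step 12: demand=5,sold=1 ship[2->3]=1 ship[1->2]=1 ship[0->1]=1 prod=4 -> [41 1 1 1]
First stockout at step 5

5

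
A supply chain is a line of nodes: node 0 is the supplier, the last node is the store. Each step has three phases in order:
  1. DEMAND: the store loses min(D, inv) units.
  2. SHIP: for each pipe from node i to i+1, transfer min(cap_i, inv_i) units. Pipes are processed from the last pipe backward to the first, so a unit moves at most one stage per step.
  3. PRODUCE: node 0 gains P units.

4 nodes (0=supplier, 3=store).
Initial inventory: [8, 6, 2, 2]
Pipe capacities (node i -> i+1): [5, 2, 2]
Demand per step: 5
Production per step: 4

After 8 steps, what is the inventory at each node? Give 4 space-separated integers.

Step 1: demand=5,sold=2 ship[2->3]=2 ship[1->2]=2 ship[0->1]=5 prod=4 -> inv=[7 9 2 2]
Step 2: demand=5,sold=2 ship[2->3]=2 ship[1->2]=2 ship[0->1]=5 prod=4 -> inv=[6 12 2 2]
Step 3: demand=5,sold=2 ship[2->3]=2 ship[1->2]=2 ship[0->1]=5 prod=4 -> inv=[5 15 2 2]
Step 4: demand=5,sold=2 ship[2->3]=2 ship[1->2]=2 ship[0->1]=5 prod=4 -> inv=[4 18 2 2]
Step 5: demand=5,sold=2 ship[2->3]=2 ship[1->2]=2 ship[0->1]=4 prod=4 -> inv=[4 20 2 2]
Step 6: demand=5,sold=2 ship[2->3]=2 ship[1->2]=2 ship[0->1]=4 prod=4 -> inv=[4 22 2 2]
Step 7: demand=5,sold=2 ship[2->3]=2 ship[1->2]=2 ship[0->1]=4 prod=4 -> inv=[4 24 2 2]
Step 8: demand=5,sold=2 ship[2->3]=2 ship[1->2]=2 ship[0->1]=4 prod=4 -> inv=[4 26 2 2]

4 26 2 2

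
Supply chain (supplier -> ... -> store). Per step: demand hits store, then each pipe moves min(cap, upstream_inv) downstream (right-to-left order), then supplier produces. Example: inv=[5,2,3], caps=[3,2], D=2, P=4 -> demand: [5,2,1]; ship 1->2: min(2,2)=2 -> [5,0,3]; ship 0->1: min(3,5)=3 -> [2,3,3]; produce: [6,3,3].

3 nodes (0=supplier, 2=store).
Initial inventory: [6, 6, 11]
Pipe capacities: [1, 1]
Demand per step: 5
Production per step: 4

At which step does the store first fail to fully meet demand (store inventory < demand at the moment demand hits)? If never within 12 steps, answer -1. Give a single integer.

Step 1: demand=5,sold=5 ship[1->2]=1 ship[0->1]=1 prod=4 -> [9 6 7]
Step 2: demand=5,sold=5 ship[1->2]=1 ship[0->1]=1 prod=4 -> [12 6 3]
Step 3: demand=5,sold=3 ship[1->2]=1 ship[0->1]=1 prod=4 -> [15 6 1]
Step 4: demand=5,sold=1 ship[1->2]=1 ship[0->1]=1 prod=4 -> [18 6 1]
Step 5: demand=5,sold=1 ship[1->2]=1 ship[0->1]=1 prod=4 -> [21 6 1]
Step 6: demand=5,sold=1 ship[1->2]=1 ship[0->1]=1 prod=4 -> [24 6 1]
Step 7: demand=5,sold=1 ship[1->2]=1 ship[0->1]=1 prod=4 -> [27 6 1]
Step 8: demand=5,sold=1 ship[1->2]=1 ship[0->1]=1 prod=4 -> [30 6 1]
Step 9: demand=5,sold=1 ship[1->2]=1 ship[0->1]=1 prod=4 -> [33 6 1]
Step 10: demand=5,sold=1 ship[1->2]=1 ship[0->1]=1 prod=4 -> [36 6 1]
Step 11: demand=5,sold=1 ship[1->2]=1 ship[0->1]=1 prod=4 -> [39 6 1]
Step 12: demand=5,sold=1 ship[1->2]=1 ship[0->1]=1 prod=4 -> [42 6 1]
First stockout at step 3

3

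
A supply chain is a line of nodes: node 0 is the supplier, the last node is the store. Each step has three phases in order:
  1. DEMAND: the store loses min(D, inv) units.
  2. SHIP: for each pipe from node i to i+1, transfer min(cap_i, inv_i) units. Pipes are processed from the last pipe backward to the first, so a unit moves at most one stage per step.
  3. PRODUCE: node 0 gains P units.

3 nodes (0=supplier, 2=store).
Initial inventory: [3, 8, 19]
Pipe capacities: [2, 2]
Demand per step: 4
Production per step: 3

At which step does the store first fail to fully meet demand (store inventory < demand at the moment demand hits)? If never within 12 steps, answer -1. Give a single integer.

Step 1: demand=4,sold=4 ship[1->2]=2 ship[0->1]=2 prod=3 -> [4 8 17]
Step 2: demand=4,sold=4 ship[1->2]=2 ship[0->1]=2 prod=3 -> [5 8 15]
Step 3: demand=4,sold=4 ship[1->2]=2 ship[0->1]=2 prod=3 -> [6 8 13]
Step 4: demand=4,sold=4 ship[1->2]=2 ship[0->1]=2 prod=3 -> [7 8 11]
Step 5: demand=4,sold=4 ship[1->2]=2 ship[0->1]=2 prod=3 -> [8 8 9]
Step 6: demand=4,sold=4 ship[1->2]=2 ship[0->1]=2 prod=3 -> [9 8 7]
Step 7: demand=4,sold=4 ship[1->2]=2 ship[0->1]=2 prod=3 -> [10 8 5]
Step 8: demand=4,sold=4 ship[1->2]=2 ship[0->1]=2 prod=3 -> [11 8 3]
Step 9: demand=4,sold=3 ship[1->2]=2 ship[0->1]=2 prod=3 -> [12 8 2]
Step 10: demand=4,sold=2 ship[1->2]=2 ship[0->1]=2 prod=3 -> [13 8 2]
Step 11: demand=4,sold=2 ship[1->2]=2 ship[0->1]=2 prod=3 -> [14 8 2]
Step 12: demand=4,sold=2 ship[1->2]=2 ship[0->1]=2 prod=3 -> [15 8 2]
First stockout at step 9

9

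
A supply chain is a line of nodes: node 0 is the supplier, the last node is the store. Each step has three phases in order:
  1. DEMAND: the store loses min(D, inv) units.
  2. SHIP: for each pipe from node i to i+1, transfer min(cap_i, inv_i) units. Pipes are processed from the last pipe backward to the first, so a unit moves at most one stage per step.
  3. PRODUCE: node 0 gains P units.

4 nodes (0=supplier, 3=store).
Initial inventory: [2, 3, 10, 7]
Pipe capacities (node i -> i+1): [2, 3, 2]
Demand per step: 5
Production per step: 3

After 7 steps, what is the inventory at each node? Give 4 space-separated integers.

Step 1: demand=5,sold=5 ship[2->3]=2 ship[1->2]=3 ship[0->1]=2 prod=3 -> inv=[3 2 11 4]
Step 2: demand=5,sold=4 ship[2->3]=2 ship[1->2]=2 ship[0->1]=2 prod=3 -> inv=[4 2 11 2]
Step 3: demand=5,sold=2 ship[2->3]=2 ship[1->2]=2 ship[0->1]=2 prod=3 -> inv=[5 2 11 2]
Step 4: demand=5,sold=2 ship[2->3]=2 ship[1->2]=2 ship[0->1]=2 prod=3 -> inv=[6 2 11 2]
Step 5: demand=5,sold=2 ship[2->3]=2 ship[1->2]=2 ship[0->1]=2 prod=3 -> inv=[7 2 11 2]
Step 6: demand=5,sold=2 ship[2->3]=2 ship[1->2]=2 ship[0->1]=2 prod=3 -> inv=[8 2 11 2]
Step 7: demand=5,sold=2 ship[2->3]=2 ship[1->2]=2 ship[0->1]=2 prod=3 -> inv=[9 2 11 2]

9 2 11 2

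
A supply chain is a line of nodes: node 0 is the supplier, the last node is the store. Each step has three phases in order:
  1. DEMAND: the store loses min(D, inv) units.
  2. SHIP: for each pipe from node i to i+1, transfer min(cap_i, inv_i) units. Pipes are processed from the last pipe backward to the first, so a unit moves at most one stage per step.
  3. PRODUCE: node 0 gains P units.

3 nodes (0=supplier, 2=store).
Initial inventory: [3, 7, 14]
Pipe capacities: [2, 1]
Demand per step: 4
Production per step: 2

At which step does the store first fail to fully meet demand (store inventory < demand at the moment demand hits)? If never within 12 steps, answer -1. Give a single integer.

Step 1: demand=4,sold=4 ship[1->2]=1 ship[0->1]=2 prod=2 -> [3 8 11]
Step 2: demand=4,sold=4 ship[1->2]=1 ship[0->1]=2 prod=2 -> [3 9 8]
Step 3: demand=4,sold=4 ship[1->2]=1 ship[0->1]=2 prod=2 -> [3 10 5]
Step 4: demand=4,sold=4 ship[1->2]=1 ship[0->1]=2 prod=2 -> [3 11 2]
Step 5: demand=4,sold=2 ship[1->2]=1 ship[0->1]=2 prod=2 -> [3 12 1]
Step 6: demand=4,sold=1 ship[1->2]=1 ship[0->1]=2 prod=2 -> [3 13 1]
Step 7: demand=4,sold=1 ship[1->2]=1 ship[0->1]=2 prod=2 -> [3 14 1]
Step 8: demand=4,sold=1 ship[1->2]=1 ship[0->1]=2 prod=2 -> [3 15 1]
Step 9: demand=4,sold=1 ship[1->2]=1 ship[0->1]=2 prod=2 -> [3 16 1]
Step 10: demand=4,sold=1 ship[1->2]=1 ship[0->1]=2 prod=2 -> [3 17 1]
Step 11: demand=4,sold=1 ship[1->2]=1 ship[0->1]=2 prod=2 -> [3 18 1]
Step 12: demand=4,sold=1 ship[1->2]=1 ship[0->1]=2 prod=2 -> [3 19 1]
First stockout at step 5

5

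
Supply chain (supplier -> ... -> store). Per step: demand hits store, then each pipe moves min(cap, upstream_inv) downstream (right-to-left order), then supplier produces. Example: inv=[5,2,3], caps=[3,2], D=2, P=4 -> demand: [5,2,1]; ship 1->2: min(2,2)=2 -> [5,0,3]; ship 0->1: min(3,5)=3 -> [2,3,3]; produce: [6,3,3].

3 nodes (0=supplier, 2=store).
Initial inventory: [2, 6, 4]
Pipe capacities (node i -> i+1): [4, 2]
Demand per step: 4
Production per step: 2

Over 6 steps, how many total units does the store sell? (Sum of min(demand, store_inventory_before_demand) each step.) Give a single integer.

Step 1: sold=4 (running total=4) -> [2 6 2]
Step 2: sold=2 (running total=6) -> [2 6 2]
Step 3: sold=2 (running total=8) -> [2 6 2]
Step 4: sold=2 (running total=10) -> [2 6 2]
Step 5: sold=2 (running total=12) -> [2 6 2]
Step 6: sold=2 (running total=14) -> [2 6 2]

Answer: 14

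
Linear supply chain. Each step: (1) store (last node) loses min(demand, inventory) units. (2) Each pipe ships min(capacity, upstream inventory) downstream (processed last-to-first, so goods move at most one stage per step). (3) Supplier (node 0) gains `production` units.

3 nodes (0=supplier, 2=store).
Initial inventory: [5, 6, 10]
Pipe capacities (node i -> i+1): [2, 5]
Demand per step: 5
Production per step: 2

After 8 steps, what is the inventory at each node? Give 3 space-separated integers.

Step 1: demand=5,sold=5 ship[1->2]=5 ship[0->1]=2 prod=2 -> inv=[5 3 10]
Step 2: demand=5,sold=5 ship[1->2]=3 ship[0->1]=2 prod=2 -> inv=[5 2 8]
Step 3: demand=5,sold=5 ship[1->2]=2 ship[0->1]=2 prod=2 -> inv=[5 2 5]
Step 4: demand=5,sold=5 ship[1->2]=2 ship[0->1]=2 prod=2 -> inv=[5 2 2]
Step 5: demand=5,sold=2 ship[1->2]=2 ship[0->1]=2 prod=2 -> inv=[5 2 2]
Step 6: demand=5,sold=2 ship[1->2]=2 ship[0->1]=2 prod=2 -> inv=[5 2 2]
Step 7: demand=5,sold=2 ship[1->2]=2 ship[0->1]=2 prod=2 -> inv=[5 2 2]
Step 8: demand=5,sold=2 ship[1->2]=2 ship[0->1]=2 prod=2 -> inv=[5 2 2]

5 2 2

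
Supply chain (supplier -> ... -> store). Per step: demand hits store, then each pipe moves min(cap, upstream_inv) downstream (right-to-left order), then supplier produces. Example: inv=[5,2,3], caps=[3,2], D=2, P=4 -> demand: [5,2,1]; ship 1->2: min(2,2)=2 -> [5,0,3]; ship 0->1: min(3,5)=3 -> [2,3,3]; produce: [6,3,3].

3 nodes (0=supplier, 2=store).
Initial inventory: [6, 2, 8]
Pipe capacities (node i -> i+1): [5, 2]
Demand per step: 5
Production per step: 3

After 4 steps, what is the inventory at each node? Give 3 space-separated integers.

Step 1: demand=5,sold=5 ship[1->2]=2 ship[0->1]=5 prod=3 -> inv=[4 5 5]
Step 2: demand=5,sold=5 ship[1->2]=2 ship[0->1]=4 prod=3 -> inv=[3 7 2]
Step 3: demand=5,sold=2 ship[1->2]=2 ship[0->1]=3 prod=3 -> inv=[3 8 2]
Step 4: demand=5,sold=2 ship[1->2]=2 ship[0->1]=3 prod=3 -> inv=[3 9 2]

3 9 2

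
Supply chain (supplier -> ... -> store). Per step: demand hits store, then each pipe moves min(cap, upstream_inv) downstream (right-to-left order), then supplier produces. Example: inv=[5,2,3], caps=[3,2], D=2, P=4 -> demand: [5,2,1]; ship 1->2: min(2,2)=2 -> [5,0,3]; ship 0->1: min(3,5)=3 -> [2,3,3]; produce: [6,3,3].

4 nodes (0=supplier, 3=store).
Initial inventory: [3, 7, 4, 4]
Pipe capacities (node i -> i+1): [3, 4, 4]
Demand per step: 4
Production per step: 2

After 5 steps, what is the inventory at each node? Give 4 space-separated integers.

Step 1: demand=4,sold=4 ship[2->3]=4 ship[1->2]=4 ship[0->1]=3 prod=2 -> inv=[2 6 4 4]
Step 2: demand=4,sold=4 ship[2->3]=4 ship[1->2]=4 ship[0->1]=2 prod=2 -> inv=[2 4 4 4]
Step 3: demand=4,sold=4 ship[2->3]=4 ship[1->2]=4 ship[0->1]=2 prod=2 -> inv=[2 2 4 4]
Step 4: demand=4,sold=4 ship[2->3]=4 ship[1->2]=2 ship[0->1]=2 prod=2 -> inv=[2 2 2 4]
Step 5: demand=4,sold=4 ship[2->3]=2 ship[1->2]=2 ship[0->1]=2 prod=2 -> inv=[2 2 2 2]

2 2 2 2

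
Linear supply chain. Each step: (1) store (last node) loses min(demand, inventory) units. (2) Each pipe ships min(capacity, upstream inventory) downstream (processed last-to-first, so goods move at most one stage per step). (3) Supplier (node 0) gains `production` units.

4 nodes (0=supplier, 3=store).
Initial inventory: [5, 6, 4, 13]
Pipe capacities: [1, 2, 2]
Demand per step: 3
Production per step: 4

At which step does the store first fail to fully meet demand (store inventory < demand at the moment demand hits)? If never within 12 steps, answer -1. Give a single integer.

Step 1: demand=3,sold=3 ship[2->3]=2 ship[1->2]=2 ship[0->1]=1 prod=4 -> [8 5 4 12]
Step 2: demand=3,sold=3 ship[2->3]=2 ship[1->2]=2 ship[0->1]=1 prod=4 -> [11 4 4 11]
Step 3: demand=3,sold=3 ship[2->3]=2 ship[1->2]=2 ship[0->1]=1 prod=4 -> [14 3 4 10]
Step 4: demand=3,sold=3 ship[2->3]=2 ship[1->2]=2 ship[0->1]=1 prod=4 -> [17 2 4 9]
Step 5: demand=3,sold=3 ship[2->3]=2 ship[1->2]=2 ship[0->1]=1 prod=4 -> [20 1 4 8]
Step 6: demand=3,sold=3 ship[2->3]=2 ship[1->2]=1 ship[0->1]=1 prod=4 -> [23 1 3 7]
Step 7: demand=3,sold=3 ship[2->3]=2 ship[1->2]=1 ship[0->1]=1 prod=4 -> [26 1 2 6]
Step 8: demand=3,sold=3 ship[2->3]=2 ship[1->2]=1 ship[0->1]=1 prod=4 -> [29 1 1 5]
Step 9: demand=3,sold=3 ship[2->3]=1 ship[1->2]=1 ship[0->1]=1 prod=4 -> [32 1 1 3]
Step 10: demand=3,sold=3 ship[2->3]=1 ship[1->2]=1 ship[0->1]=1 prod=4 -> [35 1 1 1]
Step 11: demand=3,sold=1 ship[2->3]=1 ship[1->2]=1 ship[0->1]=1 prod=4 -> [38 1 1 1]
Step 12: demand=3,sold=1 ship[2->3]=1 ship[1->2]=1 ship[0->1]=1 prod=4 -> [41 1 1 1]
First stockout at step 11

11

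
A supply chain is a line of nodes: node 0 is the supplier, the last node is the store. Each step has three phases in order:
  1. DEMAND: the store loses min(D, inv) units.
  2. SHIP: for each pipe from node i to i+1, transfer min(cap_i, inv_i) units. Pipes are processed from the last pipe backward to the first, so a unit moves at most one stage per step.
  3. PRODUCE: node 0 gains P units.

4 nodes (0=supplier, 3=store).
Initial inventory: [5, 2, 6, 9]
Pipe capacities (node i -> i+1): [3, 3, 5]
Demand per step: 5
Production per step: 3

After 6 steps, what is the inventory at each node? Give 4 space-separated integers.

Step 1: demand=5,sold=5 ship[2->3]=5 ship[1->2]=2 ship[0->1]=3 prod=3 -> inv=[5 3 3 9]
Step 2: demand=5,sold=5 ship[2->3]=3 ship[1->2]=3 ship[0->1]=3 prod=3 -> inv=[5 3 3 7]
Step 3: demand=5,sold=5 ship[2->3]=3 ship[1->2]=3 ship[0->1]=3 prod=3 -> inv=[5 3 3 5]
Step 4: demand=5,sold=5 ship[2->3]=3 ship[1->2]=3 ship[0->1]=3 prod=3 -> inv=[5 3 3 3]
Step 5: demand=5,sold=3 ship[2->3]=3 ship[1->2]=3 ship[0->1]=3 prod=3 -> inv=[5 3 3 3]
Step 6: demand=5,sold=3 ship[2->3]=3 ship[1->2]=3 ship[0->1]=3 prod=3 -> inv=[5 3 3 3]

5 3 3 3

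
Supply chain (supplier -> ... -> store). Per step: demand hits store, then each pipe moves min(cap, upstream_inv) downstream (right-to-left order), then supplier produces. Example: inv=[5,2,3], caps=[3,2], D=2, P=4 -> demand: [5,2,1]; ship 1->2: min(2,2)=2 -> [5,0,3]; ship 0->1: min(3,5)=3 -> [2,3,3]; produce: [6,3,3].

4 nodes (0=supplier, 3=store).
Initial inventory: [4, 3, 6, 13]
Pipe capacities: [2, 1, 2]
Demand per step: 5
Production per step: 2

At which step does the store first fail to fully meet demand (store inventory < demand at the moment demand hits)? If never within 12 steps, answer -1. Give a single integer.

Step 1: demand=5,sold=5 ship[2->3]=2 ship[1->2]=1 ship[0->1]=2 prod=2 -> [4 4 5 10]
Step 2: demand=5,sold=5 ship[2->3]=2 ship[1->2]=1 ship[0->1]=2 prod=2 -> [4 5 4 7]
Step 3: demand=5,sold=5 ship[2->3]=2 ship[1->2]=1 ship[0->1]=2 prod=2 -> [4 6 3 4]
Step 4: demand=5,sold=4 ship[2->3]=2 ship[1->2]=1 ship[0->1]=2 prod=2 -> [4 7 2 2]
Step 5: demand=5,sold=2 ship[2->3]=2 ship[1->2]=1 ship[0->1]=2 prod=2 -> [4 8 1 2]
Step 6: demand=5,sold=2 ship[2->3]=1 ship[1->2]=1 ship[0->1]=2 prod=2 -> [4 9 1 1]
Step 7: demand=5,sold=1 ship[2->3]=1 ship[1->2]=1 ship[0->1]=2 prod=2 -> [4 10 1 1]
Step 8: demand=5,sold=1 ship[2->3]=1 ship[1->2]=1 ship[0->1]=2 prod=2 -> [4 11 1 1]
Step 9: demand=5,sold=1 ship[2->3]=1 ship[1->2]=1 ship[0->1]=2 prod=2 -> [4 12 1 1]
Step 10: demand=5,sold=1 ship[2->3]=1 ship[1->2]=1 ship[0->1]=2 prod=2 -> [4 13 1 1]
Step 11: demand=5,sold=1 ship[2->3]=1 ship[1->2]=1 ship[0->1]=2 prod=2 -> [4 14 1 1]
Step 12: demand=5,sold=1 ship[2->3]=1 ship[1->2]=1 ship[0->1]=2 prod=2 -> [4 15 1 1]
First stockout at step 4

4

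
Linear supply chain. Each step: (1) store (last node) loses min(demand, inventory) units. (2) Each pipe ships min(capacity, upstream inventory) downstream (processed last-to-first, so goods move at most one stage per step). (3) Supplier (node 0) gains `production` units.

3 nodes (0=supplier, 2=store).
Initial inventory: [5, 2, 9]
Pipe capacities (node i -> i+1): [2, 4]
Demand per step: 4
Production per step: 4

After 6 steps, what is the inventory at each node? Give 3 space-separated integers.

Step 1: demand=4,sold=4 ship[1->2]=2 ship[0->1]=2 prod=4 -> inv=[7 2 7]
Step 2: demand=4,sold=4 ship[1->2]=2 ship[0->1]=2 prod=4 -> inv=[9 2 5]
Step 3: demand=4,sold=4 ship[1->2]=2 ship[0->1]=2 prod=4 -> inv=[11 2 3]
Step 4: demand=4,sold=3 ship[1->2]=2 ship[0->1]=2 prod=4 -> inv=[13 2 2]
Step 5: demand=4,sold=2 ship[1->2]=2 ship[0->1]=2 prod=4 -> inv=[15 2 2]
Step 6: demand=4,sold=2 ship[1->2]=2 ship[0->1]=2 prod=4 -> inv=[17 2 2]

17 2 2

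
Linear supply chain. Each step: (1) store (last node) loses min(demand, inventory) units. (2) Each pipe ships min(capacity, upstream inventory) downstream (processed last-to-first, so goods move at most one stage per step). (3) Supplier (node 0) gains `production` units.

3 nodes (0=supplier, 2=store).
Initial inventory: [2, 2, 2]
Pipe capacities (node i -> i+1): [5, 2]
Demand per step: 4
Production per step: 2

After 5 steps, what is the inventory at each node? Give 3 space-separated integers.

Step 1: demand=4,sold=2 ship[1->2]=2 ship[0->1]=2 prod=2 -> inv=[2 2 2]
Step 2: demand=4,sold=2 ship[1->2]=2 ship[0->1]=2 prod=2 -> inv=[2 2 2]
Step 3: demand=4,sold=2 ship[1->2]=2 ship[0->1]=2 prod=2 -> inv=[2 2 2]
Step 4: demand=4,sold=2 ship[1->2]=2 ship[0->1]=2 prod=2 -> inv=[2 2 2]
Step 5: demand=4,sold=2 ship[1->2]=2 ship[0->1]=2 prod=2 -> inv=[2 2 2]

2 2 2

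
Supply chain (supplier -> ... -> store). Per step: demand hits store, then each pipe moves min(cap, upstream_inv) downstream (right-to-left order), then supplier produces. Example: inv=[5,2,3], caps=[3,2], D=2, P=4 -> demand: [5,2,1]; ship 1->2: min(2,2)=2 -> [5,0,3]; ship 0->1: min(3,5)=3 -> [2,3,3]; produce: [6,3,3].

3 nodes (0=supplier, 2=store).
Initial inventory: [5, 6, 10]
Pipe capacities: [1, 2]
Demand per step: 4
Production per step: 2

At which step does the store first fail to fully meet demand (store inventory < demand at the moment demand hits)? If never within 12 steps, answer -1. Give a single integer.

Step 1: demand=4,sold=4 ship[1->2]=2 ship[0->1]=1 prod=2 -> [6 5 8]
Step 2: demand=4,sold=4 ship[1->2]=2 ship[0->1]=1 prod=2 -> [7 4 6]
Step 3: demand=4,sold=4 ship[1->2]=2 ship[0->1]=1 prod=2 -> [8 3 4]
Step 4: demand=4,sold=4 ship[1->2]=2 ship[0->1]=1 prod=2 -> [9 2 2]
Step 5: demand=4,sold=2 ship[1->2]=2 ship[0->1]=1 prod=2 -> [10 1 2]
Step 6: demand=4,sold=2 ship[1->2]=1 ship[0->1]=1 prod=2 -> [11 1 1]
Step 7: demand=4,sold=1 ship[1->2]=1 ship[0->1]=1 prod=2 -> [12 1 1]
Step 8: demand=4,sold=1 ship[1->2]=1 ship[0->1]=1 prod=2 -> [13 1 1]
Step 9: demand=4,sold=1 ship[1->2]=1 ship[0->1]=1 prod=2 -> [14 1 1]
Step 10: demand=4,sold=1 ship[1->2]=1 ship[0->1]=1 prod=2 -> [15 1 1]
Step 11: demand=4,sold=1 ship[1->2]=1 ship[0->1]=1 prod=2 -> [16 1 1]
Step 12: demand=4,sold=1 ship[1->2]=1 ship[0->1]=1 prod=2 -> [17 1 1]
First stockout at step 5

5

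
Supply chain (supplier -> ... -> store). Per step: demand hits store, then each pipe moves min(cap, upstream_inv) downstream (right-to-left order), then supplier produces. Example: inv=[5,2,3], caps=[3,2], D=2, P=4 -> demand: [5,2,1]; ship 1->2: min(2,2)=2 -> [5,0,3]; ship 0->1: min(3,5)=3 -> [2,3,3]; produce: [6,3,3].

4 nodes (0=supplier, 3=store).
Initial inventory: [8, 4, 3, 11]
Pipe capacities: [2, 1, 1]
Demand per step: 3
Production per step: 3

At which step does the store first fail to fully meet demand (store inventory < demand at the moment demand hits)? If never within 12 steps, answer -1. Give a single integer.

Step 1: demand=3,sold=3 ship[2->3]=1 ship[1->2]=1 ship[0->1]=2 prod=3 -> [9 5 3 9]
Step 2: demand=3,sold=3 ship[2->3]=1 ship[1->2]=1 ship[0->1]=2 prod=3 -> [10 6 3 7]
Step 3: demand=3,sold=3 ship[2->3]=1 ship[1->2]=1 ship[0->1]=2 prod=3 -> [11 7 3 5]
Step 4: demand=3,sold=3 ship[2->3]=1 ship[1->2]=1 ship[0->1]=2 prod=3 -> [12 8 3 3]
Step 5: demand=3,sold=3 ship[2->3]=1 ship[1->2]=1 ship[0->1]=2 prod=3 -> [13 9 3 1]
Step 6: demand=3,sold=1 ship[2->3]=1 ship[1->2]=1 ship[0->1]=2 prod=3 -> [14 10 3 1]
Step 7: demand=3,sold=1 ship[2->3]=1 ship[1->2]=1 ship[0->1]=2 prod=3 -> [15 11 3 1]
Step 8: demand=3,sold=1 ship[2->3]=1 ship[1->2]=1 ship[0->1]=2 prod=3 -> [16 12 3 1]
Step 9: demand=3,sold=1 ship[2->3]=1 ship[1->2]=1 ship[0->1]=2 prod=3 -> [17 13 3 1]
Step 10: demand=3,sold=1 ship[2->3]=1 ship[1->2]=1 ship[0->1]=2 prod=3 -> [18 14 3 1]
Step 11: demand=3,sold=1 ship[2->3]=1 ship[1->2]=1 ship[0->1]=2 prod=3 -> [19 15 3 1]
Step 12: demand=3,sold=1 ship[2->3]=1 ship[1->2]=1 ship[0->1]=2 prod=3 -> [20 16 3 1]
First stockout at step 6

6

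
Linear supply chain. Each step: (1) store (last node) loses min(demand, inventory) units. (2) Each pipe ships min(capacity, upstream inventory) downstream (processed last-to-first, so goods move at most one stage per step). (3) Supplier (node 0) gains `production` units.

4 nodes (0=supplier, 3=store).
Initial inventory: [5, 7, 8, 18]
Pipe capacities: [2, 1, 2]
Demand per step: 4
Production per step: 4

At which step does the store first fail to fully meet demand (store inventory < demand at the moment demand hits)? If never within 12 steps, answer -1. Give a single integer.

Step 1: demand=4,sold=4 ship[2->3]=2 ship[1->2]=1 ship[0->1]=2 prod=4 -> [7 8 7 16]
Step 2: demand=4,sold=4 ship[2->3]=2 ship[1->2]=1 ship[0->1]=2 prod=4 -> [9 9 6 14]
Step 3: demand=4,sold=4 ship[2->3]=2 ship[1->2]=1 ship[0->1]=2 prod=4 -> [11 10 5 12]
Step 4: demand=4,sold=4 ship[2->3]=2 ship[1->2]=1 ship[0->1]=2 prod=4 -> [13 11 4 10]
Step 5: demand=4,sold=4 ship[2->3]=2 ship[1->2]=1 ship[0->1]=2 prod=4 -> [15 12 3 8]
Step 6: demand=4,sold=4 ship[2->3]=2 ship[1->2]=1 ship[0->1]=2 prod=4 -> [17 13 2 6]
Step 7: demand=4,sold=4 ship[2->3]=2 ship[1->2]=1 ship[0->1]=2 prod=4 -> [19 14 1 4]
Step 8: demand=4,sold=4 ship[2->3]=1 ship[1->2]=1 ship[0->1]=2 prod=4 -> [21 15 1 1]
Step 9: demand=4,sold=1 ship[2->3]=1 ship[1->2]=1 ship[0->1]=2 prod=4 -> [23 16 1 1]
Step 10: demand=4,sold=1 ship[2->3]=1 ship[1->2]=1 ship[0->1]=2 prod=4 -> [25 17 1 1]
Step 11: demand=4,sold=1 ship[2->3]=1 ship[1->2]=1 ship[0->1]=2 prod=4 -> [27 18 1 1]
Step 12: demand=4,sold=1 ship[2->3]=1 ship[1->2]=1 ship[0->1]=2 prod=4 -> [29 19 1 1]
First stockout at step 9

9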